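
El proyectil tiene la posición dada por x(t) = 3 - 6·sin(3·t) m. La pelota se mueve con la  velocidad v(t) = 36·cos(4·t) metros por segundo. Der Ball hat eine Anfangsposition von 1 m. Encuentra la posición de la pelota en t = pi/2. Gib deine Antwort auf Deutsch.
Wir müssen die Stammfunktion unserer Gleichung für die Geschwindigkeit v(t) = 36·cos(4·t) 1-mal finden. Mit ∫v(t)dt und Anwendung von x(0) = 1, finden wir x(t) = 9·sin(4·t) + 1. Mit x(t) = 9·sin(4·t) + 1 und Einsetzen von t = pi/2, finden wir x = 1.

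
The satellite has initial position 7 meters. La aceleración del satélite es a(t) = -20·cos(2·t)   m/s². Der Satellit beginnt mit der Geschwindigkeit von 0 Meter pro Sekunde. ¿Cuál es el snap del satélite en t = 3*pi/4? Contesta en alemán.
Um dies zu lösen, müssen wir 2 Ableitungen unserer Gleichung für die Beschleunigung a(t) = -20·cos(2·t) nehmen. Durch Ableiten von der Beschleunigung erhalten wir den Ruck: j(t) = 40·sin(2·t). Durch Ableiten von dem Ruck erhalten wir den Snap: s(t) = 80·cos(2·t). Mit s(t) = 80·cos(2·t) und Einsetzen von t = 3*pi/4, finden wir s = 0.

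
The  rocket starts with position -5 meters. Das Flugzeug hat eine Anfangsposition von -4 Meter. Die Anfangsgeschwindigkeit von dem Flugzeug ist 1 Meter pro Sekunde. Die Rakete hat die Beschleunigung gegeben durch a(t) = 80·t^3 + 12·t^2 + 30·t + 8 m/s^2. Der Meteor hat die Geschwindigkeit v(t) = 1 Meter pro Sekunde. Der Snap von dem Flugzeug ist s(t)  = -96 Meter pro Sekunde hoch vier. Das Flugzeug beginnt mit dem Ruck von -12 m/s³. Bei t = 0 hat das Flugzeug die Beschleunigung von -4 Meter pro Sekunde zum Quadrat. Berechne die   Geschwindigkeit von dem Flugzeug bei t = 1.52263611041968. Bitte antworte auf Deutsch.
Wir müssen unsere Gleichung für den Snap s(t) = -96 3-mal integrieren. Mit ∫s(t)dt und Anwendung von j(0) = -12, finden wir j(t) = -96·t - 12. Das Integral von dem Ruck, mit a(0) = -4, ergibt die Beschleunigung: a(t) = -48·t^2 - 12·t - 4. Das Integral von der Beschleunigung ist die Geschwindigkeit. Mit v(0) = 1 erhalten wir v(t) = -16·t^3 - 6·t^2 - 4·t + 1. Wir haben die Geschwindigkeit v(t) = -16·t^3 - 6·t^2 - 4·t + 1. Durch Einsetzen von t = 1.52263611041968: v(1.52263611041968) = -75.4828466246947.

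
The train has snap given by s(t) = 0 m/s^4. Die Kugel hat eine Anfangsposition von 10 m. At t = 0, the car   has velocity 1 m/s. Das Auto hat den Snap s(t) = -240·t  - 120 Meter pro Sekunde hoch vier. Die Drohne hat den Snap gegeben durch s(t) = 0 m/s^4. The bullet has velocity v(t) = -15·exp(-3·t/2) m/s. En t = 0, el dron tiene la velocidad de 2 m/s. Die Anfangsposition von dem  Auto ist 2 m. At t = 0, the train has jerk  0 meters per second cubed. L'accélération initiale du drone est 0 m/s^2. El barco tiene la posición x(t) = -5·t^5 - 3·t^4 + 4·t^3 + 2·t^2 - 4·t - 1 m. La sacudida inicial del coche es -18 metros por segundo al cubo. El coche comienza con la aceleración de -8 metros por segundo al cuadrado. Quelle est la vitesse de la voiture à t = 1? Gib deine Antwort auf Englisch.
Starting from snap s(t) = -240·t - 120, we take 3 integrals. Finding the integral of s(t) and using j(0) = -18: j(t) = -120·t^2 - 120·t - 18. Taking ∫j(t)dt and applying a(0) = -8, we find a(t) = -40·t^3 - 60·t^2 - 18·t - 8. Finding the integral of a(t) and using v(0) = 1: v(t) = -10·t^4 - 20·t^3 - 9·t^2 - 8·t + 1. From the given velocity equation v(t) = -10·t^4 - 20·t^3 - 9·t^2 - 8·t + 1, we substitute t = 1 to get v = -46.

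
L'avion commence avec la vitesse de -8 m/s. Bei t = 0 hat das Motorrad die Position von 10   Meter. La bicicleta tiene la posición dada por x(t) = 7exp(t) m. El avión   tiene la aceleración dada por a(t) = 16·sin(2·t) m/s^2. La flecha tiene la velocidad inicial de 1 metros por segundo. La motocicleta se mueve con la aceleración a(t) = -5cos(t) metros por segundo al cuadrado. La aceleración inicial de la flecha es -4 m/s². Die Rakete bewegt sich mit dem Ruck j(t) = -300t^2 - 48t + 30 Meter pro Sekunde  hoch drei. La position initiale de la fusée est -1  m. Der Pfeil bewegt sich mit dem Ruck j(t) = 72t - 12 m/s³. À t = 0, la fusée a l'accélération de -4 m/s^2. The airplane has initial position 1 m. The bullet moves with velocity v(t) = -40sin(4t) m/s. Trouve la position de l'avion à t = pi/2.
Nous devons trouver la primitive de notre équation de l'accélération a(t) = 16·sin(2·t) 2 fois. L'intégrale de l'accélération est la vitesse. En utilisant v(0) = -8, nous obtenons v(t) = -8·cos(2·t). La primitive de la vitesse, avec x(0) = 1, donne la position: x(t) = 1 - 4·sin(2·t). En utilisant x(t) = 1 - 4·sin(2·t) et en substituant t = pi/2, nous trouvons x = 1.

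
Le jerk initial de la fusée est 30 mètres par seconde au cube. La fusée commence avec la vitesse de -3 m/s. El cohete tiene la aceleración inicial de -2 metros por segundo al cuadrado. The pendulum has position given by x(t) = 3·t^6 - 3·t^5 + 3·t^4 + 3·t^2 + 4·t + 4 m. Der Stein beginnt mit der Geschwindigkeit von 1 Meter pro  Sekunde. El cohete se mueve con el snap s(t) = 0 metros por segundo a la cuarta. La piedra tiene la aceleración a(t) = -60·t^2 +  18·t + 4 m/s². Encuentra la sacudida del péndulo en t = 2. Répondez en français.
En partant de la position x(t) = 3·t^6 - 3·t^5 + 3·t^4 + 3·t^2 + 4·t + 4, nous prenons 3 dérivées. En prenant d/dt de x(t), nous trouvons v(t) = 18·t^5 - 15·t^4 + 12·t^3 + 6·t + 4. En prenant d/dt de v(t), nous trouvons a(t) = 90·t^4 - 60·t^3 + 36·t^2 + 6. La dérivée de l'accélération donne le jerk: j(t) = 360·t^3 - 180·t^2 + 72·t. De l'équation du jerk j(t) = 360·t^3 - 180·t^2 + 72·t, nous substituons t = 2 pour obtenir j = 2304.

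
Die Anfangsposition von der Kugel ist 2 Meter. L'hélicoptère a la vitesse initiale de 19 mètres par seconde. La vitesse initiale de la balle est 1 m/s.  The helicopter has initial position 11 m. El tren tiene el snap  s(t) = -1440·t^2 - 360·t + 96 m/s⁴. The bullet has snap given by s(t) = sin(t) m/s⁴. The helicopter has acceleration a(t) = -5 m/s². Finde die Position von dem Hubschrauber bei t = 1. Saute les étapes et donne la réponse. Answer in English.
The position at t = 1 is x = 55/2.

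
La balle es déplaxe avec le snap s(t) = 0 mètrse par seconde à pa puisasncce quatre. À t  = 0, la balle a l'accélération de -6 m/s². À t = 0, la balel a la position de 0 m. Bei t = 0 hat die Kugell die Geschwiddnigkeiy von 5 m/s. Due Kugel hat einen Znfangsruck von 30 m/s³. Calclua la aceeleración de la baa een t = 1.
Debemos encontrar la antiderivada de nuestra ecuación del snap s(t) = 0 2 veces. La integral del snap es la sacudida. Usando j(0) = 30, obtenemos j(t) = 30. Integrando la sacudida y usando la condición inicial a(0) = -6, obtenemos a(t) = 30·t - 6. De la ecuación de la aceleración a(t) = 30·t - 6, sustituimos t = 1 para obtener a = 24.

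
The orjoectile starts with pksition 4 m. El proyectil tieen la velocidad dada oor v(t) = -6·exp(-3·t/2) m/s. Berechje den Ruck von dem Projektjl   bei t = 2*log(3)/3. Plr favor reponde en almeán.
Wir müssen unsere Gleichung für die Geschwindigkeit v(t) = -6·exp(-3·t/2) 2-mal ableiten. Die Ableitung von der Geschwindigkeit ergibt die Beschleunigung: a(t) = 9·exp(-3·t/2). Die Ableitung von der Beschleunigung ergibt den Ruck: j(t) = -27·exp(-3·t/2)/2. Aus der Gleichung für den Ruck j(t) = -27·exp(-3·t/2)/2, setzen wir t = 2*log(3)/3 ein und erhalten j = -9/2.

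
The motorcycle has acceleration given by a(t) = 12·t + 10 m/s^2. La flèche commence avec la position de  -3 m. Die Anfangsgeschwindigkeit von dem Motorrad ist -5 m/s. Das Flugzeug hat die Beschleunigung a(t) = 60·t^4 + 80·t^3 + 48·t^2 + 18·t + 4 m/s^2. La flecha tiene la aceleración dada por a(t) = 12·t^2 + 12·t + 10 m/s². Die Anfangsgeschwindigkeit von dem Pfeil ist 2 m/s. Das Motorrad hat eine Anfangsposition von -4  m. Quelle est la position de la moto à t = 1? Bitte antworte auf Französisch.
Nous devons intégrer notre équation de l'accélération a(t) = 12·t + 10 2 fois. La primitive de l'accélération est la vitesse. En utilisant v(0) = -5, nous obtenons v(t) = 6·t^2 + 10·t - 5. L'intégrale de la vitesse est la position. En utilisant x(0) = -4, nous obtenons x(t) = 2·t^3 + 5·t^2 - 5·t - 4. En utilisant x(t) = 2·t^3 + 5·t^2 - 5·t - 4 et en substituant t = 1, nous trouvons x = -2.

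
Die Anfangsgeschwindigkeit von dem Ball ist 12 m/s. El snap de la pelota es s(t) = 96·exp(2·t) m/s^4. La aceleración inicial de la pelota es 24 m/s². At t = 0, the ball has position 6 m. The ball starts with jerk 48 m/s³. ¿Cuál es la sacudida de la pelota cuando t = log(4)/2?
Partiendo del snap s(t) = 96·exp(2·t), tomamos 1 antiderivada. La integral del snap es la sacudida. Usando j(0) = 48, obtenemos j(t) = 48·exp(2·t). Usando j(t) = 48·exp(2·t) y sustituyendo t = log(4)/2, encontramos j = 192.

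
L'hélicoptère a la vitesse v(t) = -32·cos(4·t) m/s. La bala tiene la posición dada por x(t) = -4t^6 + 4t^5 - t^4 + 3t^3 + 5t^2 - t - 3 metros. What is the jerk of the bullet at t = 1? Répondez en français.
Nous devons dériver notre équation de la position x(t) = -4·t^6 + 4·t^5 - t^4 + 3·t^3 + 5·t^2 - t - 3 3 fois. En dérivant la position, nous obtenons la vitesse: v(t) = -24·t^5 + 20·t^4 - 4·t^3 + 9·t^2 + 10·t - 1. En prenant d/dt de v(t), nous trouvons a(t) = -120·t^4 + 80·t^3 - 12·t^2 + 18·t + 10. En dérivant l'accélération, nous obtenons le jerk: j(t) = -480·t^3 + 240·t^2 - 24·t + 18. De l'équation du jerk j(t) = -480·t^3 + 240·t^2 - 24·t + 18, nous substituons t = 1 pour obtenir j = -246.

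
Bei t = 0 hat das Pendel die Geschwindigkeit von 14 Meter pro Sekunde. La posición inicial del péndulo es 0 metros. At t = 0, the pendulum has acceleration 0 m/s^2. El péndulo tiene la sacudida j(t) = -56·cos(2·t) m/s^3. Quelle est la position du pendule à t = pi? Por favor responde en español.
Debemos encontrar la integral de nuestra ecuación de la sacudida j(t) = -56·cos(2·t) 3 veces. La integral de la sacudida es la aceleración. Usando a(0) = 0, obtenemos a(t) = -28·sin(2·t). Tomando ∫a(t)dt y aplicando v(0) = 14, encontramos v(t) = 14·cos(2·t). La antiderivada de la velocidad es la posición. Usando x(0) = 0, obtenemos x(t) = 7·sin(2·t). Tenemos la posición x(t) = 7·sin(2·t). Sustituyendo t = pi: x(pi) = 0.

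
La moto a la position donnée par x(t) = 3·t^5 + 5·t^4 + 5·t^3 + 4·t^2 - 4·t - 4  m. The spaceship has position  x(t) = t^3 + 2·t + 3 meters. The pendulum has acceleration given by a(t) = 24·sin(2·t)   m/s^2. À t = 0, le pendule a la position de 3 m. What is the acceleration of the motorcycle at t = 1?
We must differentiate our position equation x(t) = 3·t^5 + 5·t^4 + 5·t^3 + 4·t^2 - 4·t - 4 2 times. The derivative of position gives velocity: v(t) = 15·t^4 + 20·t^3 + 15·t^2 + 8·t - 4. The derivative of velocity gives acceleration: a(t) = 60·t^3 + 60·t^2 + 30·t + 8. From the given acceleration equation a(t) = 60·t^3 + 60·t^2 + 30·t + 8, we substitute t = 1 to get a = 158.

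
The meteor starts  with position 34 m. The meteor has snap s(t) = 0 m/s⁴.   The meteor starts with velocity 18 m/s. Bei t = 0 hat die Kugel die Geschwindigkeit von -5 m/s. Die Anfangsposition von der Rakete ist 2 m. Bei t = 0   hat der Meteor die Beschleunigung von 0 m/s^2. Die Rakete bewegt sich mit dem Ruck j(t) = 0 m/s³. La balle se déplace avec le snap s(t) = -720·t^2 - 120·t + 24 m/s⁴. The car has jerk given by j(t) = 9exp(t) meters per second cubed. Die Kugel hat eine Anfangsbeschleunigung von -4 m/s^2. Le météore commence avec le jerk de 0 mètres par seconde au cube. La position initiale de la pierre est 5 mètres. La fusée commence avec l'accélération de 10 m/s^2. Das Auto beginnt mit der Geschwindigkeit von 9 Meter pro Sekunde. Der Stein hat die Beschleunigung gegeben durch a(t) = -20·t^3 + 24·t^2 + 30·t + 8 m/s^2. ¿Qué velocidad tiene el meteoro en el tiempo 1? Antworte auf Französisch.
Pour résoudre ceci, nous devons prendre 3 primitives de notre équation du snap s(t) = 0. En prenant ∫s(t)dt et en appliquant j(0) = 0, nous trouvons j(t) = 0. En prenant ∫j(t)dt et en appliquant a(0) = 0, nous trouvons a(t) = 0. En prenant ∫a(t)dt et en appliquant v(0) = 18, nous trouvons v(t) = 18. En utilisant v(t) = 18 et en substituant t = 1, nous trouvons v = 18.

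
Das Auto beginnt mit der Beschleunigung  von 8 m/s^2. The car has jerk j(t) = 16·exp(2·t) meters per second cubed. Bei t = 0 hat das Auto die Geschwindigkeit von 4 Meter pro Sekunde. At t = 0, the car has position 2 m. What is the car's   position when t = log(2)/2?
To solve this, we need to take 3 antiderivatives of our jerk equation j(t) = 16·exp(2·t). Finding the integral of j(t) and using a(0) = 8: a(t) = 8·exp(2·t). The antiderivative of acceleration is velocity. Using v(0) = 4, we get v(t) = 4·exp(2·t). Finding the antiderivative of v(t) and using x(0) = 2: x(t) = 2·exp(2·t). Using x(t) = 2·exp(2·t) and substituting t = log(2)/2, we find x = 4.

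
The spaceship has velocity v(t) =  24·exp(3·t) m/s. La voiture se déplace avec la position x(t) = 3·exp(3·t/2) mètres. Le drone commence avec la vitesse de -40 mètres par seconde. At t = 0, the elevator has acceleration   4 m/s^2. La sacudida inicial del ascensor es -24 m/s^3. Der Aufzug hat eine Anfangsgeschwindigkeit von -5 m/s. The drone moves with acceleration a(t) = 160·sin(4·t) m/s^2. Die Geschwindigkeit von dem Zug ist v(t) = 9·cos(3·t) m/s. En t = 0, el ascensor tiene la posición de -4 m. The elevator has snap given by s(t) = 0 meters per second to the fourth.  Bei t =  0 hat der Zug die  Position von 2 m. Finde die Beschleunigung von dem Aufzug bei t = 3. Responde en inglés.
Starting from snap s(t) = 0, we take 2 integrals. The antiderivative of snap, with j(0) = -24, gives jerk: j(t) = -24. Integrating jerk and using the initial condition a(0) = 4, we get a(t) = 4 - 24·t. From the given acceleration equation a(t) = 4 - 24·t, we substitute t = 3 to get a = -68.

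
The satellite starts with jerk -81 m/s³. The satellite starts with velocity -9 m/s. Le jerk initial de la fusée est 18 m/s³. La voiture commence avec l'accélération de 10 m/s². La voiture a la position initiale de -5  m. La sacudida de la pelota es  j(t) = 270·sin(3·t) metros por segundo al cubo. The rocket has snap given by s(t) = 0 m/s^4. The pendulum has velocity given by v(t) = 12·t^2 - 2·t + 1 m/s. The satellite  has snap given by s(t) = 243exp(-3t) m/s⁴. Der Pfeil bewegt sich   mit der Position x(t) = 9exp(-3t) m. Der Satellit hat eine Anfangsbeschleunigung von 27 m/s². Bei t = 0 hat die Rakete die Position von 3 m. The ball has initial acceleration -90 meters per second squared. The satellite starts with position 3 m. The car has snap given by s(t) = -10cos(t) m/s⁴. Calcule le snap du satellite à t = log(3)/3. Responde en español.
De la ecuación del snap s(t) = 243·exp(-3·t), sustituimos t = log(3)/3 para obtener s = 81.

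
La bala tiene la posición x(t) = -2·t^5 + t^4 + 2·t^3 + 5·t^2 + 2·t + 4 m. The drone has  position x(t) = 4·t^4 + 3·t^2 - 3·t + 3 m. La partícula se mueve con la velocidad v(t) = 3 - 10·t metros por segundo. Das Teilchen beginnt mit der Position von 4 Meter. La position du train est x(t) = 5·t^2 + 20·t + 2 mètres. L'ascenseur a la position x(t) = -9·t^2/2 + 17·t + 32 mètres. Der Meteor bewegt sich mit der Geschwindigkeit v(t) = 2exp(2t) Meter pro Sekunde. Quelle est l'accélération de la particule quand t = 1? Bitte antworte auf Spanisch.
Debemos derivar nuestra ecuación de la velocidad v(t) = 3 - 10·t 1 vez. La derivada de la velocidad da la aceleración: a(t) = -10. De la ecuación de la aceleración a(t) = -10, sustituimos t = 1 para obtener a = -10.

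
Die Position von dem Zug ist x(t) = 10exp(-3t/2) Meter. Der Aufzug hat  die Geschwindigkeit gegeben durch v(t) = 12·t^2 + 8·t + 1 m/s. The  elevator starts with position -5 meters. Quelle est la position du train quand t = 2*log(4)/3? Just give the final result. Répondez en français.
x(2*log(4)/3) = 5/2.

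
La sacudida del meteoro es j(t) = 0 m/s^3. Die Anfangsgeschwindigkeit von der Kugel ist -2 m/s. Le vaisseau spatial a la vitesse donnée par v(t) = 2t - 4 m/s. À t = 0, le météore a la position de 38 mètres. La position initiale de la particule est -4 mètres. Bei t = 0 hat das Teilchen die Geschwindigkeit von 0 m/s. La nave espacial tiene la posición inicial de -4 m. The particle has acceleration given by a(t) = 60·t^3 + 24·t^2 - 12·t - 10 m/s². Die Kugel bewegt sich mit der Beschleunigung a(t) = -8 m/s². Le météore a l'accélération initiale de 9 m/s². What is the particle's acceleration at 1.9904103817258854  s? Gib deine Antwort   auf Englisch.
From the given acceleration equation a(t) = 60·t^3 + 24·t^2 - 12·t - 10, we substitute t = 1.9904103817258854 to get a = 534.325206934485.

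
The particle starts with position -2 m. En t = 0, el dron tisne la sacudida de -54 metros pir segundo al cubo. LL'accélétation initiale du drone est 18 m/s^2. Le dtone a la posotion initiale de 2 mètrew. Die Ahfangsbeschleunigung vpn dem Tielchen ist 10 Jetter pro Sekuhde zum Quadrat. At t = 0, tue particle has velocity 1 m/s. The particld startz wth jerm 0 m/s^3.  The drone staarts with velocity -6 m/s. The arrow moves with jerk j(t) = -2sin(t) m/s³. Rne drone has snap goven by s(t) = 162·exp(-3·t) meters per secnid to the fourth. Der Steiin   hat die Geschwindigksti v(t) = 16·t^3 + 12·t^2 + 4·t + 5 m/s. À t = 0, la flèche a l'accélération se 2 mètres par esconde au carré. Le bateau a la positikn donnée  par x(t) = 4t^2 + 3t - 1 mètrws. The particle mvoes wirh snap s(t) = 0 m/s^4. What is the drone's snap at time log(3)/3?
From the given snap equation s(t) = 162·exp(-3·t), we substitute t = log(3)/3 to get s = 54.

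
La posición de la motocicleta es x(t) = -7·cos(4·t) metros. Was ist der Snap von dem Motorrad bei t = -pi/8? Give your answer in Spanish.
Partiendo de la posición x(t) = -7·cos(4·t), tomamos 4 derivadas. La derivada de la posición da la velocidad: v(t) = 28·sin(4·t). La derivada de la velocidad da la aceleración: a(t) = 112·cos(4·t). Tomando d/dt de a(t), encontramos j(t) = -448·sin(4·t). Derivando la sacudida, obtenemos el snap: s(t) = -1792·cos(4·t). De la ecuación del snap s(t) = -1792·cos(4·t), sustituimos t = -pi/8 para obtener s = 0.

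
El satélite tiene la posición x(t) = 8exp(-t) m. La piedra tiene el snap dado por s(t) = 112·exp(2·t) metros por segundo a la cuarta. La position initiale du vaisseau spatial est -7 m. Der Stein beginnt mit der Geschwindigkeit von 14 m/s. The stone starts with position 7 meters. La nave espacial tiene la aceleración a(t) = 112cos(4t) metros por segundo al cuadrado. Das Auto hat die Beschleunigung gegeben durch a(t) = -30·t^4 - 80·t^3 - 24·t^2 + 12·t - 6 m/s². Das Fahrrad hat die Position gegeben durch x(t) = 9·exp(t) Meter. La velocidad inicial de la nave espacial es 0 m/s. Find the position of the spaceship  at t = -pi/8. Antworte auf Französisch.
Nous devons trouver la primitive de notre équation de l'accélération a(t) = 112·cos(4·t) 2 fois. En prenant ∫a(t)dt et en appliquant v(0) = 0, nous trouvons v(t) = 28·sin(4·t). En intégrant la vitesse et en utilisant la condition initiale x(0) = -7, nous obtenons x(t) = -7·cos(4·t). De l'équation de la position x(t) = -7·cos(4·t), nous substituons t = -pi/8 pour obtenir x = 0.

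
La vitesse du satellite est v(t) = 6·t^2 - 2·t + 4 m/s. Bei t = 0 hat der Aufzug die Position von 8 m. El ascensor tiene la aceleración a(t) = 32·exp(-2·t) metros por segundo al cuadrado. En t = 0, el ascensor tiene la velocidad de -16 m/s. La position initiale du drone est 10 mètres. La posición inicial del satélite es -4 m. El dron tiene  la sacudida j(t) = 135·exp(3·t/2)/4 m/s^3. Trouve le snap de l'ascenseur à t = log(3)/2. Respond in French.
Nous devons dériver notre équation de l'accélération a(t) = 32·exp(-2·t) 2 fois. En prenant d/dt de a(t), nous trouvons j(t) = -64·exp(-2·t). En prenant d/dt de j(t), nous trouvons s(t) = 128·exp(-2·t). De l'équation du snap s(t) = 128·exp(-2·t), nous substituons t = log(3)/2 pour obtenir s = 128/3.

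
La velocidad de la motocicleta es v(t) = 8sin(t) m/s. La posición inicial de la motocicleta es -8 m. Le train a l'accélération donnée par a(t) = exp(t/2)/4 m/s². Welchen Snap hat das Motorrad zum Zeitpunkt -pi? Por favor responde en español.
Debemos derivar nuestra ecuación de la velocidad v(t) = 8·sin(t) 3 veces. Derivando la velocidad, obtenemos la aceleración: a(t) = 8·cos(t). La derivada de la aceleración da la sacudida: j(t) = -8·sin(t). Tomando d/dt de j(t), encontramos s(t) = -8·cos(t). Usando s(t) = -8·cos(t) y sustituyendo t = -pi, encontramos s = 8.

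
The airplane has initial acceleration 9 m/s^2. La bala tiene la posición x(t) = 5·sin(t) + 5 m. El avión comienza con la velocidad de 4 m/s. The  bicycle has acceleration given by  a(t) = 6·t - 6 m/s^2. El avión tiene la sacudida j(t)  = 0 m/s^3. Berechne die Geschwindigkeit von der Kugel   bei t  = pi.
Um dies zu lösen, müssen wir 1 Ableitung unserer Gleichung für die Position x(t) = 5·sin(t) + 5 nehmen. Die Ableitung von der Position ergibt die Geschwindigkeit: v(t) = 5·cos(t). Wir haben die Geschwindigkeit v(t) = 5·cos(t). Durch Einsetzen von t = pi: v(pi) = -5.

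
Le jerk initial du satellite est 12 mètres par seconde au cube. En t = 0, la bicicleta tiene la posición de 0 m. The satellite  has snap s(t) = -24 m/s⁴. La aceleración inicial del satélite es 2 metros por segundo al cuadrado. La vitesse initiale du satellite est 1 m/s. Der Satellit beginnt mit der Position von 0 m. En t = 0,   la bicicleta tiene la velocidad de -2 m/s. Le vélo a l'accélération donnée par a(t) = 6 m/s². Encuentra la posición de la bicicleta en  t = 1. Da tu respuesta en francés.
Nous devons intégrer notre équation de l'accélération a(t) = 6 2 fois. En prenant ∫a(t)dt et en appliquant v(0) = -2, nous trouvons v(t) = 6·t - 2. En prenant ∫v(t)dt et en appliquant x(0) = 0, nous trouvons x(t) = 3·t^2 - 2·t. En utilisant x(t) = 3·t^2 - 2·t et en substituant t = 1, nous trouvons x = 1.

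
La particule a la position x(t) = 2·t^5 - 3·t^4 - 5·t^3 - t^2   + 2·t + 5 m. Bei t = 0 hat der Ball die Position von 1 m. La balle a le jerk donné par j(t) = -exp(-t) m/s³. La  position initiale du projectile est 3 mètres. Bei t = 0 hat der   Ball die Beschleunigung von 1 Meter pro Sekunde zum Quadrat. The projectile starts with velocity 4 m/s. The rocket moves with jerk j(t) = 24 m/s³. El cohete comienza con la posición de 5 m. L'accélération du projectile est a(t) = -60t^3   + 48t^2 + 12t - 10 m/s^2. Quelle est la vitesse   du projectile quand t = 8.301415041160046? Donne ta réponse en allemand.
Ausgehend von der Beschleunigung a(t) = -60·t^3 + 48·t^2 + 12·t - 10, nehmen wir 1 Stammfunktion. Durch Integration von der Beschleunigung und Verwendung der Anfangsbedingung v(0) = 4, erhalten wir v(t) = -15·t^4 + 16·t^3 + 6·t^2 - 10·t + 4. Wir haben die Geschwindigkeit v(t) = -15·t^4 + 16·t^3 + 6·t^2 - 10·t + 4. Durch Einsetzen von t = 8.301415041160046: v(8.301415041160046) = -61748.3013021304.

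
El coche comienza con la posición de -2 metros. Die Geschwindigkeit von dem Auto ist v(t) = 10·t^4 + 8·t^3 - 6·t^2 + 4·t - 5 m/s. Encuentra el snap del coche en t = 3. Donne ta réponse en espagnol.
Para resolver esto, necesitamos tomar 3 derivadas de nuestra ecuación de la velocidad v(t) = 10·t^4 + 8·t^3 - 6·t^2 + 4·t - 5. La derivada de la velocidad da la aceleración: a(t) = 40·t^3 + 24·t^2 - 12·t + 4. La derivada de la aceleración da la sacudida: j(t) = 120·t^2 + 48·t - 12. Derivando la sacudida, obtenemos el snap: s(t) = 240·t + 48. De la ecuación del snap s(t) = 240·t + 48, sustituimos t = 3 para obtener s = 768.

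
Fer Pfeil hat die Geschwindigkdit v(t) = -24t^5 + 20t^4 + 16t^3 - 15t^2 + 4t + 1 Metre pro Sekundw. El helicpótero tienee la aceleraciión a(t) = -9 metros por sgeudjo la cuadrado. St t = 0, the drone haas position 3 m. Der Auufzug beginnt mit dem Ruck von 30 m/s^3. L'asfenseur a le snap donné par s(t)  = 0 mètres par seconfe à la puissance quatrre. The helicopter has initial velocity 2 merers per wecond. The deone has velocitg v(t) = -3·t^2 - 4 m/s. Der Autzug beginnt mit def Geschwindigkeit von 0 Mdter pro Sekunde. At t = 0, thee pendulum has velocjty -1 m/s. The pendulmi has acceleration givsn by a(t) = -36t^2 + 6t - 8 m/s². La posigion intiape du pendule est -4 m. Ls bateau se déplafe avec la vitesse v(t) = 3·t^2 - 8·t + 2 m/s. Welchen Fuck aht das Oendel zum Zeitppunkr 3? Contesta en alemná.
Ausgehend von der Beschleunigung a(t) = -36·t^2 + 6·t - 8, nehmen wir 1 Ableitung. Durch Ableiten von der Beschleunigung erhalten wir den Ruck: j(t) = 6 - 72·t. Wir haben den Ruck j(t) = 6 - 72·t. Durch Einsetzen von t = 3: j(3) = -210.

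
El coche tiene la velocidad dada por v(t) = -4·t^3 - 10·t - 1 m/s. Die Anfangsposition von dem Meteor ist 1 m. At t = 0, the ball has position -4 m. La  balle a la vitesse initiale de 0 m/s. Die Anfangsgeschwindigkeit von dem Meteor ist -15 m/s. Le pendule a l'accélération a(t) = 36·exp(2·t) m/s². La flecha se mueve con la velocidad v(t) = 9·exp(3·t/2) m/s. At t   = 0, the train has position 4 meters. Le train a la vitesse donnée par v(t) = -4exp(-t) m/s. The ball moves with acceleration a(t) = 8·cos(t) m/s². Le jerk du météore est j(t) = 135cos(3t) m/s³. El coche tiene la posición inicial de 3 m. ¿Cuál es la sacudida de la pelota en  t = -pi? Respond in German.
Um dies zu lösen, müssen wir 1 Ableitung unserer Gleichung für die Beschleunigung a(t) = 8·cos(t) nehmen. Durch Ableiten von der Beschleunigung erhalten wir den Ruck: j(t) = -8·sin(t). Aus der Gleichung für den Ruck j(t) = -8·sin(t), setzen wir t = -pi ein und erhalten j = 0.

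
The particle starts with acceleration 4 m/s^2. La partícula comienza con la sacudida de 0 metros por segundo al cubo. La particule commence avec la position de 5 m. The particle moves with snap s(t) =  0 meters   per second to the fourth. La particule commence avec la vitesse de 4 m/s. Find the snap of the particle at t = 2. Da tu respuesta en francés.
Nous avons le snap s(t) = 0. En substituant t = 2: s(2) = 0.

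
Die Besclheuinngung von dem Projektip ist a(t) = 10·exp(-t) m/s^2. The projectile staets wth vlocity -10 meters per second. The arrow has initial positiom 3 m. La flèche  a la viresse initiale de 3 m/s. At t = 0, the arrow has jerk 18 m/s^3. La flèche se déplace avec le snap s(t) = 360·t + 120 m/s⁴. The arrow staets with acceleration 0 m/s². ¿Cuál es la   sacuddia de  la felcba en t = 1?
Para resolver esto, necesitamos tomar 1 antiderivada de nuestra ecuación del snap s(t) = 360·t + 120. La antiderivada del snap, con j(0) = 18, da la sacudida: j(t) = 180·t^2 + 120·t + 18. Tenemos la sacudida j(t) = 180·t^2 + 120·t + 18. Sustituyendo t = 1: j(1) = 318.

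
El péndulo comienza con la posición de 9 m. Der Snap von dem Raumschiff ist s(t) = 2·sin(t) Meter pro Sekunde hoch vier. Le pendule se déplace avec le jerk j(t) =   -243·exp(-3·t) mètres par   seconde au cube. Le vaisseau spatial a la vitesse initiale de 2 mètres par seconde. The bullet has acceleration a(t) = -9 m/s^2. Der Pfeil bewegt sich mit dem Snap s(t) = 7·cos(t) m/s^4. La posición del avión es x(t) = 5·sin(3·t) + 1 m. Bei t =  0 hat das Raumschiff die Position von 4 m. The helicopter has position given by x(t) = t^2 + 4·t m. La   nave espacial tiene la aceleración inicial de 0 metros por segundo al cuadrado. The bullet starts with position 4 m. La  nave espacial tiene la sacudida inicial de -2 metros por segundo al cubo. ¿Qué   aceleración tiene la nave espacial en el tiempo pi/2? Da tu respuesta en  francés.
Nous devons intégrer notre équation du snap s(t) = 2·sin(t) 2 fois. La primitive du snap est le jerk. En utilisant j(0) = -2, nous obtenons j(t) = -2·cos(t). L'intégrale du jerk, avec a(0) = 0, donne l'accélération: a(t) = -2·sin(t). En utilisant a(t) = -2·sin(t) et en substituant t = pi/2, nous trouvons a = -2.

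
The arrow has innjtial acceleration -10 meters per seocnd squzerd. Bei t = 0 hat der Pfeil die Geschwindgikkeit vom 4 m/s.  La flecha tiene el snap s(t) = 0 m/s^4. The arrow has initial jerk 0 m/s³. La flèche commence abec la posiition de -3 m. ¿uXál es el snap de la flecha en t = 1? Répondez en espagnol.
De la ecuación del snap s(t) = 0, sustituimos t = 1 para obtener s = 0.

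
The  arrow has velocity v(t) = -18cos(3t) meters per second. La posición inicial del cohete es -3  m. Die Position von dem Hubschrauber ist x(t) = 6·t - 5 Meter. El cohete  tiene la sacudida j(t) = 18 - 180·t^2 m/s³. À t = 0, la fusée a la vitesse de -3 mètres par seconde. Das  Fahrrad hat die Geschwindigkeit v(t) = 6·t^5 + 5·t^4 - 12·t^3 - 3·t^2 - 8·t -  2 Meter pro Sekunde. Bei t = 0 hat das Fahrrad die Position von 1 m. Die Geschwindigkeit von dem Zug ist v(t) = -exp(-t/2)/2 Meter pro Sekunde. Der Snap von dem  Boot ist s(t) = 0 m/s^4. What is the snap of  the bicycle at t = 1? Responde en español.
Debemos derivar nuestra ecuación de la velocidad v(t) = 6·t^5 + 5·t^4 - 12·t^3 - 3·t^2 - 8·t - 2 3 veces. La derivada de la velocidad da la aceleración: a(t) = 30·t^4 + 20·t^3 - 36·t^2 - 6·t - 8. La derivada de la aceleración da la sacudida: j(t) = 120·t^3 + 60·t^2 - 72·t - 6. Tomando d/dt de j(t), encontramos s(t) = 360·t^2 + 120·t - 72. De la ecuación del snap s(t) = 360·t^2 + 120·t - 72, sustituimos t = 1 para obtener s = 408.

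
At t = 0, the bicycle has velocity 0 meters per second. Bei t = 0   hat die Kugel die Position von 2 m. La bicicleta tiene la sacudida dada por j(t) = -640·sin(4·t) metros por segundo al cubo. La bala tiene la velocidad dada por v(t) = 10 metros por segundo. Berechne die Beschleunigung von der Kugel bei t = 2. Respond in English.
To solve this, we need to take 1 derivative of our velocity equation v(t) = 10. Taking d/dt of v(t), we find a(t) = 0. Using a(t) = 0 and substituting t = 2, we find a = 0.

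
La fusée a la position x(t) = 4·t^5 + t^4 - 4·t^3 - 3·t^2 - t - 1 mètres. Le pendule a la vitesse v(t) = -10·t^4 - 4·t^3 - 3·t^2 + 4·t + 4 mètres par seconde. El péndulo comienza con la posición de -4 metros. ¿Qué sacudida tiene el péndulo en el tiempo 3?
Partiendo de la velocidad v(t) = -10·t^4 - 4·t^3 - 3·t^2 + 4·t + 4, tomamos 2 derivadas. La derivada de la velocidad da la aceleración: a(t) = -40·t^3 - 12·t^2 - 6·t + 4. Derivando la aceleración, obtenemos la sacudida: j(t) = -120·t^2 - 24·t - 6. De la ecuación de la sacudida j(t) = -120·t^2 - 24·t - 6, sustituimos t = 3 para obtener j = -1158.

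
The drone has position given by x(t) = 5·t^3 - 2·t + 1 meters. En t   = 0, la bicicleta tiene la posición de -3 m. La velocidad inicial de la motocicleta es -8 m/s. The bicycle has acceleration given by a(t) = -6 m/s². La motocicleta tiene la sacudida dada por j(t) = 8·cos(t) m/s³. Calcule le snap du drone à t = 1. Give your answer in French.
En partant de la position x(t) = 5·t^3 - 2·t + 1, nous prenons 4 dérivées. En dérivant la position, nous obtenons la vitesse: v(t) = 15·t^2 - 2. La dérivée de la vitesse donne l'accélération: a(t) = 30·t. En dérivant l'accélération, nous obtenons le jerk: j(t) = 30. En prenant d/dt de j(t), nous trouvons s(t) = 0. Nous avons le snap s(t) = 0. En substituant t = 1: s(1) = 0.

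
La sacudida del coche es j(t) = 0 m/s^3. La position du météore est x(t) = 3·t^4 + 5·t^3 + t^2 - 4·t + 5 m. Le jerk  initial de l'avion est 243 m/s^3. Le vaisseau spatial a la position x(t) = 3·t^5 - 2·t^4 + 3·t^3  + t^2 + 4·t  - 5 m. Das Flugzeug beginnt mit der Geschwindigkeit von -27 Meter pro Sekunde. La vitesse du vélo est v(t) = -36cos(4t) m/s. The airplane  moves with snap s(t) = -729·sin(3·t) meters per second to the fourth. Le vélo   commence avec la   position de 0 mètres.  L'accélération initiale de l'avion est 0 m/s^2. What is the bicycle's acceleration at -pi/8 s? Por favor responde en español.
Debemos derivar nuestra ecuación de la velocidad v(t) = -36·cos(4·t) 1 vez. La derivada de la velocidad da la aceleración: a(t) = 144·sin(4·t). Usando a(t) = 144·sin(4·t) y sustituyendo t = -pi/8, encontramos a = -144.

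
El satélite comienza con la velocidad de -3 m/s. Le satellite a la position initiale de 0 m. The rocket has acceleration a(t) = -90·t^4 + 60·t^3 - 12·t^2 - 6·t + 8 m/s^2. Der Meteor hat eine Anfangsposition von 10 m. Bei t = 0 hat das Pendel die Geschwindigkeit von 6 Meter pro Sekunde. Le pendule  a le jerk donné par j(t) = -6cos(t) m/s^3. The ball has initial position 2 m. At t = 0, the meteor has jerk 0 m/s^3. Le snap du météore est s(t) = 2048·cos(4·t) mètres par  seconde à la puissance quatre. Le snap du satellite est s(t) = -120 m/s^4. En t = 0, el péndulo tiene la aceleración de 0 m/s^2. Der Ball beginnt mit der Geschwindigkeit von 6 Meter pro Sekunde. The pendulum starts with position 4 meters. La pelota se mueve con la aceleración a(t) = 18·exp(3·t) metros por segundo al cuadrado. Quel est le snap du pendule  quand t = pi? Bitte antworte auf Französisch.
Nous devons dériver notre équation du jerk j(t) = -6·cos(t) 1 fois. En prenant d/dt de j(t), nous trouvons s(t) = 6·sin(t). De l'équation du snap s(t) = 6·sin(t), nous substituons t = pi pour obtenir s = 0.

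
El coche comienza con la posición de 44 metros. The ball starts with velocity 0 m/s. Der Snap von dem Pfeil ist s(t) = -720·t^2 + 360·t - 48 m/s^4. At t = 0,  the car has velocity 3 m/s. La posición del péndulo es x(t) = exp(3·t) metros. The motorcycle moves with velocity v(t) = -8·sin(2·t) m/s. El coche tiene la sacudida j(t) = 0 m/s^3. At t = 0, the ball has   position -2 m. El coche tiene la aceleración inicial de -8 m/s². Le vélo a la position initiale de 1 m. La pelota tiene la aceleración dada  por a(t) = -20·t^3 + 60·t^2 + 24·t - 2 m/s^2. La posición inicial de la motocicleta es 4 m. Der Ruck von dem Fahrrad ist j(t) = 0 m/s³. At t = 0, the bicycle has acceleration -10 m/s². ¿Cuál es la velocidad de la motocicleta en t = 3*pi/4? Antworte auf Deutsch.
Aus der Gleichung für die Geschwindigkeit v(t) = -8·sin(2·t), setzen wir t = 3*pi/4 ein und erhalten v = 8.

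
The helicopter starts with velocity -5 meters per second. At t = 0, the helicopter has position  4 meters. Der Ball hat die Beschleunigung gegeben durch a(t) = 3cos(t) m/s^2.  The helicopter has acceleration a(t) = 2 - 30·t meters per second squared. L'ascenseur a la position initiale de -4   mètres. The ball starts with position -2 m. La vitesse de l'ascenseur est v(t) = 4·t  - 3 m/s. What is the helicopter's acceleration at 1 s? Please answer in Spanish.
Usando a(t) = 2 - 30·t y sustituyendo t = 1, encontramos a = -28.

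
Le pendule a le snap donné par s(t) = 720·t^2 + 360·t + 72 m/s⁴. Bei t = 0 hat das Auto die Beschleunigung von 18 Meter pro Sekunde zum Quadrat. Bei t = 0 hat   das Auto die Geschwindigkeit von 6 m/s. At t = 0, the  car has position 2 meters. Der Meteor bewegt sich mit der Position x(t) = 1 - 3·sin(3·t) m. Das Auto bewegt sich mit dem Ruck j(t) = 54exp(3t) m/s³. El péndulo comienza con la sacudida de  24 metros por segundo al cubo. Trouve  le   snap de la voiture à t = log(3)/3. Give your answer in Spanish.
Debemos derivar nuestra ecuación de la sacudida j(t) = 54·exp(3·t) 1 vez. La derivada de la sacudida da el snap: s(t) = 162·exp(3·t). De la ecuación del snap s(t) = 162·exp(3·t), sustituimos t = log(3)/3 para obtener s = 486.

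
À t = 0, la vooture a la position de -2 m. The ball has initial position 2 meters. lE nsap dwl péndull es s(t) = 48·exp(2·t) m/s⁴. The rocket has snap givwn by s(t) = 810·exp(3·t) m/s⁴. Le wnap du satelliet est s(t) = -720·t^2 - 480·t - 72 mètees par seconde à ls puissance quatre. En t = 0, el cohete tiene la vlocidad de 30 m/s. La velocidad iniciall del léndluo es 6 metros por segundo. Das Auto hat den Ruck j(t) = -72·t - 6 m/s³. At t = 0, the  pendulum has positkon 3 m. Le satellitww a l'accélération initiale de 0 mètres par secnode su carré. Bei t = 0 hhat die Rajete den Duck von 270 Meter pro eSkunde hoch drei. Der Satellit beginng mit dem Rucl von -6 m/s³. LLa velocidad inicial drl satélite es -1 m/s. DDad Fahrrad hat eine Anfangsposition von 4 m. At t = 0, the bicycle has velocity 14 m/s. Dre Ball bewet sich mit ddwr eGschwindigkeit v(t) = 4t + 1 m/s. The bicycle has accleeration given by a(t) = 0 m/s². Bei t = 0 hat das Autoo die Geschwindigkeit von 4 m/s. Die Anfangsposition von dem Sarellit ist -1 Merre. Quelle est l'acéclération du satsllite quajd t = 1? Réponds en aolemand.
Wir müssen das Integral unserer Gleichung für den Snap s(t) = -720·t^2 - 480·t - 72 2-mal finden. Das Integral von dem Snap ist der Ruck. Mit j(0) = -6 erhalten wir j(t) = -240·t^3 - 240·t^2 - 72·t - 6. Das Integral von dem Ruck ist die Beschleunigung. Mit a(0) = 0 erhalten wir a(t) = 2·t·(-30·t^3 - 40·t^2 - 18·t - 3). Wir haben die Beschleunigung a(t) = 2·t·(-30·t^3 - 40·t^2 - 18·t - 3). Durch Einsetzen von t = 1: a(1) = -182.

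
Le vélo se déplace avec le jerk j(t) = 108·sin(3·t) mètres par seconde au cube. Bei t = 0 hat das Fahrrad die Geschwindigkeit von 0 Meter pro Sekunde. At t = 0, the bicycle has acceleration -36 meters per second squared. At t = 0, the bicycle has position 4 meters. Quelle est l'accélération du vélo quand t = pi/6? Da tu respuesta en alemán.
Ausgehend von dem Ruck j(t) = 108·sin(3·t), nehmen wir 1 Stammfunktion. Das Integral von dem Ruck ist die Beschleunigung. Mit a(0) = -36 erhalten wir a(t) = -36·cos(3·t). Mit a(t) = -36·cos(3·t) und Einsetzen von t = pi/6, finden wir a = 0.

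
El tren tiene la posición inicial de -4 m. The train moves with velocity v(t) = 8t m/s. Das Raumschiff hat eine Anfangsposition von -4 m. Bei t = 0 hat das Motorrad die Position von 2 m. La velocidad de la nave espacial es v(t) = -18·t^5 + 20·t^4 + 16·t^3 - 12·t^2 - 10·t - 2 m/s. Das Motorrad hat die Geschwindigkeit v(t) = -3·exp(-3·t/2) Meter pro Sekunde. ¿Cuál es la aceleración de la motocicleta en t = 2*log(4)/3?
Partiendo de la velocidad v(t) = -3·exp(-3·t/2), tomamos 1 derivada. Tomando d/dt de v(t), encontramos a(t) = 9·exp(-3·t/2)/2. Tenemos la aceleración a(t) = 9·exp(-3·t/2)/2. Sustituyendo t = 2*log(4)/3: a(2*log(4)/3) = 9/8.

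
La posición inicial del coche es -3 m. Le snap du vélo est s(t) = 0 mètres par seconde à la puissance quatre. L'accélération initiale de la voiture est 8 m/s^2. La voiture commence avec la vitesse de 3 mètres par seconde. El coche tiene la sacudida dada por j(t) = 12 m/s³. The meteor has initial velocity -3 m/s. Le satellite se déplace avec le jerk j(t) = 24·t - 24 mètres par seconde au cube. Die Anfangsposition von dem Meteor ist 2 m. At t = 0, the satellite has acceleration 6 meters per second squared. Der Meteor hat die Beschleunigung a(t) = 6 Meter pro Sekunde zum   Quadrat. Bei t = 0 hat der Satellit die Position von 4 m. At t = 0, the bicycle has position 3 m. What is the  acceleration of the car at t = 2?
We need to integrate our jerk equation j(t) = 12 1 time. Taking ∫j(t)dt and applying a(0) = 8, we find a(t) = 12·t + 8. Using a(t) = 12·t + 8 and substituting t = 2, we find a = 32.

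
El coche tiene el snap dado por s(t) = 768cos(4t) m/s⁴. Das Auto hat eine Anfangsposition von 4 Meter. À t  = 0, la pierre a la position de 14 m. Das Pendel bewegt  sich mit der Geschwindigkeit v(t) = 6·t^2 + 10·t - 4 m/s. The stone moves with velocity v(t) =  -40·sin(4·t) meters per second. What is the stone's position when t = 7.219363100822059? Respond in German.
Wir müssen die Stammfunktion unserer Gleichung für die Geschwindigkeit v(t) = -40·sin(4·t) 1-mal finden. Das Integral von der Geschwindigkeit ist die Position. Mit x(0) = 14 erhalten wir x(t) = 10·cos(4·t) + 4. Mit x(t) = 10·cos(4·t) + 4 und Einsetzen von t = 7.219363100822059, finden wir x = -4.23570755101627.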